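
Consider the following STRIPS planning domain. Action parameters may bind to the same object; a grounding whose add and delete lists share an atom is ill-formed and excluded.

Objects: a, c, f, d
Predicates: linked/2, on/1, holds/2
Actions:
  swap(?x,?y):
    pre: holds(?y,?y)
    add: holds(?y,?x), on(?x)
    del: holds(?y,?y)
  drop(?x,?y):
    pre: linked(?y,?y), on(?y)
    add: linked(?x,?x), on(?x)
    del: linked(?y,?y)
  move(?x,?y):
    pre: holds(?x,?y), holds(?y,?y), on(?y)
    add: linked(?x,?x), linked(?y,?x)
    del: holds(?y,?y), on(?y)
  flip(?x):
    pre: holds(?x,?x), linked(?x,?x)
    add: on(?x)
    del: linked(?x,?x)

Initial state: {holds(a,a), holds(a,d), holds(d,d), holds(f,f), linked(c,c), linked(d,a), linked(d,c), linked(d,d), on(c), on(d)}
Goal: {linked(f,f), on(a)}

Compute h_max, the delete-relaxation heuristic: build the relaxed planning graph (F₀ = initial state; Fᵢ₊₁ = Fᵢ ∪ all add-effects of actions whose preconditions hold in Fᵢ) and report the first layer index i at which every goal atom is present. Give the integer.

1

F0 = init (10 atoms)
F1 = F0 ∪ {holds(a,c), holds(a,f), holds(d,a), holds(d,c), holds(d,f), holds(f,a), holds(f,c), holds(f,d), linked(a,a), linked(f,f), on(a), on(f)}  (22 atoms)
goal ⊆ F1  ⇒  h_max = 1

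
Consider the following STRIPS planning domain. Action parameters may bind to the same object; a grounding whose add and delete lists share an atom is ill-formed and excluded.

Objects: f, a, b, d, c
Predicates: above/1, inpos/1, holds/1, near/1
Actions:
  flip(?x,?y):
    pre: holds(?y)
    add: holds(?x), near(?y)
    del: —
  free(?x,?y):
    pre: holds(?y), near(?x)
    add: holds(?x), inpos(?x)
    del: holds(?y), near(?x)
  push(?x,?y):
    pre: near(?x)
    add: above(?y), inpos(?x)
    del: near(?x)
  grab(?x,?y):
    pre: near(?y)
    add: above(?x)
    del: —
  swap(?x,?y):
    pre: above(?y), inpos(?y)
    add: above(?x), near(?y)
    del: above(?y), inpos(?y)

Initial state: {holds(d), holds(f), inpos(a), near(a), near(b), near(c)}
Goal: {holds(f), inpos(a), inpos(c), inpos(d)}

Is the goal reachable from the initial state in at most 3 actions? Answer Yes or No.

1. flip(f,d)  →  {holds(d), holds(f), inpos(a), near(a), near(b), near(c), near(d)}
2. free(c,d)  →  {holds(c), holds(f), inpos(a), inpos(c), near(a), near(b), near(d)}
3. free(d,c)  →  {holds(d), holds(f), inpos(a), inpos(c), inpos(d), near(a), near(b)}
optimal plan length = 3; 3 ≤ 3

Yes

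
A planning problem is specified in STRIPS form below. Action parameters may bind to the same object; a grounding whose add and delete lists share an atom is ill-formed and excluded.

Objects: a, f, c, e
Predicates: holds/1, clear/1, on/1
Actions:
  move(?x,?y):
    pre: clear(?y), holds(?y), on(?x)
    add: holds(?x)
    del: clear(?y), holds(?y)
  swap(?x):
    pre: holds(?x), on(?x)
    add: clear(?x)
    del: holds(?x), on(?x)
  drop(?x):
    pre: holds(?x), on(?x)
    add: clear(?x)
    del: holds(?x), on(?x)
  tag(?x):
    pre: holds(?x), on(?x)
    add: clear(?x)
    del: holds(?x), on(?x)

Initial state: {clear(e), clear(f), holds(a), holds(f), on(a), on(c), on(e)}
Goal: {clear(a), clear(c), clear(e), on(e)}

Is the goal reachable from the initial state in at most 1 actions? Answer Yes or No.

1. move(c,f)  →  {clear(e), holds(a), holds(c), on(a), on(c), on(e)}
2. swap(a)  →  {clear(a), clear(e), holds(c), on(c), on(e)}
3. swap(c)  →  {clear(a), clear(c), clear(e), on(e)}
optimal plan length = 3; 3 > 1

No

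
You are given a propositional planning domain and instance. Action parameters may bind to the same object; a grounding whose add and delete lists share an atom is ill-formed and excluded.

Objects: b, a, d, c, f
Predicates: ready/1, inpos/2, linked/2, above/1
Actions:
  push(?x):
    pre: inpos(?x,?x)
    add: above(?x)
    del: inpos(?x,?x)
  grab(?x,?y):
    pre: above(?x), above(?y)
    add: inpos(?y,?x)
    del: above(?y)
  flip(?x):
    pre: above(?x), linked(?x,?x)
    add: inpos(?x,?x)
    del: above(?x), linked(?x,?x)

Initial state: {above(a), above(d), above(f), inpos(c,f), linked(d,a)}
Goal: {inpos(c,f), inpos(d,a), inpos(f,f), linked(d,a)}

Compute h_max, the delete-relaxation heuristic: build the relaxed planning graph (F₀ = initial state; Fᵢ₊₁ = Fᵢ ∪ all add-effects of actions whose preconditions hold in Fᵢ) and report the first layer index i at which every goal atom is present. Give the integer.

F0 = init (5 atoms)
F1 = F0 ∪ {inpos(a,a), inpos(a,d), inpos(a,f), inpos(d,a), inpos(d,d), inpos(d,f), inpos(f,a), inpos(f,d), inpos(f,f)}  (14 atoms)
goal ⊆ F1  ⇒  h_max = 1

1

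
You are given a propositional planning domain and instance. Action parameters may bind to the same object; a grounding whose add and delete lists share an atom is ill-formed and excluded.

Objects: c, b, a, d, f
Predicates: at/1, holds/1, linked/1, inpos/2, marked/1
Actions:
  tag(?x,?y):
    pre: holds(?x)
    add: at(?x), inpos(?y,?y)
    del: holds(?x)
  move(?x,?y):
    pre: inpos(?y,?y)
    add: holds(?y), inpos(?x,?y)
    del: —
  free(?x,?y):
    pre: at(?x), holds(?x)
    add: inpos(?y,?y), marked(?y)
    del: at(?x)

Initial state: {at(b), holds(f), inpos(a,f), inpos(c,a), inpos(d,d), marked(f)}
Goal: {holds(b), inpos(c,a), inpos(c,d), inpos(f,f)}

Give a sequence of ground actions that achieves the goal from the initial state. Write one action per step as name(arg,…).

tag(f,b); move(c,b); move(c,d); tag(d,f)

1. tag(f,b)  →  {at(b), at(f), inpos(a,f), inpos(b,b), inpos(c,a), inpos(d,d), marked(f)}
2. move(c,b)  →  {at(b), at(f), holds(b), inpos(a,f), inpos(b,b), inpos(c,a), inpos(c,b), inpos(d,d), marked(f)}
3. move(c,d)  →  {at(b), at(f), holds(b), holds(d), inpos(a,f), inpos(b,b), inpos(c,a), inpos(c,b), inpos(c,d), inpos(d,d), marked(f)}
4. tag(d,f)  →  {at(b), at(d), at(f), holds(b), inpos(a,f), inpos(b,b), inpos(c,a), inpos(c,b), inpos(c,d), inpos(d,d), inpos(f,f), marked(f)}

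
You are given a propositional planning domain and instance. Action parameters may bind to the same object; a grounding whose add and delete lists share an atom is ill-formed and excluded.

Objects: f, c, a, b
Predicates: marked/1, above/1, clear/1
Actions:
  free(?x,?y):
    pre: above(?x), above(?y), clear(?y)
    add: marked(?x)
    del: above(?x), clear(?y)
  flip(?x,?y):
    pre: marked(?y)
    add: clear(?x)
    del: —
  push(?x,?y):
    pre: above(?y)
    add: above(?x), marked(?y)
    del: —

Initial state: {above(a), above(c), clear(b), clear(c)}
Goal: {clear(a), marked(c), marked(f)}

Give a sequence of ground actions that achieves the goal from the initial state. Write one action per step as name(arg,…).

1. push(f,c)  →  {above(a), above(c), above(f), clear(b), clear(c), marked(c)}
2. free(f,c)  →  {above(a), above(c), clear(b), marked(c), marked(f)}
3. flip(a,f)  →  {above(a), above(c), clear(a), clear(b), marked(c), marked(f)}

push(f,c); free(f,c); flip(a,f)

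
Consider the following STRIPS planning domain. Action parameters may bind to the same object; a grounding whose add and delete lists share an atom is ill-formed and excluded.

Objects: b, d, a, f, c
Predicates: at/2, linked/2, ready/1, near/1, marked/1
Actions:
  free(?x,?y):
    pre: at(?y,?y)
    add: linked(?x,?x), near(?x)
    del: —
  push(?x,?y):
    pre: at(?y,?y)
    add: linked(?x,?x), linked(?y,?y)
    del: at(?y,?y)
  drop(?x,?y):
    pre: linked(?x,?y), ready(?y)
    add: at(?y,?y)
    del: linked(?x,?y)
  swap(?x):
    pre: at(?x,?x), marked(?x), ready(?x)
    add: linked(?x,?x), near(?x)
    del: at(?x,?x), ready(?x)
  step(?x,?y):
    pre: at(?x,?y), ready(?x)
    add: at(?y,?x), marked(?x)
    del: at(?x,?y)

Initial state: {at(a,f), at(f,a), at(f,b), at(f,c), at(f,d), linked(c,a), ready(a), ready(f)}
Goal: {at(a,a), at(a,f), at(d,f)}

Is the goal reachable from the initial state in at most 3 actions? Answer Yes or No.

Yes

1. drop(c,a)  →  {at(a,a), at(a,f), at(f,a), at(f,b), at(f,c), at(f,d), ready(a), ready(f)}
2. step(f,d)  →  {at(a,a), at(a,f), at(d,f), at(f,a), at(f,b), at(f,c), marked(f), ready(a), ready(f)}
optimal plan length = 2; 2 ≤ 3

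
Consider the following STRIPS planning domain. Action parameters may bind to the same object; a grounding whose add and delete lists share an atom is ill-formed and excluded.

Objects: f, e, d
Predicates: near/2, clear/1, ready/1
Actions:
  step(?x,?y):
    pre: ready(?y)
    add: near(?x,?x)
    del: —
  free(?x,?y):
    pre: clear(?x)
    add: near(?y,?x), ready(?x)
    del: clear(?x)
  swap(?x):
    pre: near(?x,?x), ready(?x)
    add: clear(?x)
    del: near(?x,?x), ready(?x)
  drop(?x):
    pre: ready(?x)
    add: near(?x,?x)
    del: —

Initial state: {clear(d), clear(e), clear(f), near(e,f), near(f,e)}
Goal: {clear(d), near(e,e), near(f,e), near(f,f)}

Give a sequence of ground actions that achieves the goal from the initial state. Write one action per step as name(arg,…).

1. free(f,f)  →  {clear(d), clear(e), near(e,f), near(f,e), near(f,f), ready(f)}
2. step(e,f)  →  {clear(d), clear(e), near(e,e), near(e,f), near(f,e), near(f,f), ready(f)}

free(f,f); step(e,f)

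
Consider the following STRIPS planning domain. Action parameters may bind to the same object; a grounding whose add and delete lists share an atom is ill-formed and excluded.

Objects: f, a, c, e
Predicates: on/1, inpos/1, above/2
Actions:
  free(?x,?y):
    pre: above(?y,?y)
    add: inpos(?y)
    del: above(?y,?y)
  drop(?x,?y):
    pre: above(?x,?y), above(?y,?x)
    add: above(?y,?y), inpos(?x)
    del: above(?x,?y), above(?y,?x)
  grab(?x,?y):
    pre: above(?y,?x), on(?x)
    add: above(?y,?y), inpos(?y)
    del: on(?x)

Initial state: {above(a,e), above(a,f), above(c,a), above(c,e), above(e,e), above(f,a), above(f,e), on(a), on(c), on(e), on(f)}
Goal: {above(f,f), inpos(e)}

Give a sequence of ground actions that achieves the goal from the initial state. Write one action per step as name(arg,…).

1. free(f,e)  →  {above(a,e), above(a,f), above(c,a), above(c,e), above(f,a), above(f,e), inpos(e), on(a), on(c), on(e), on(f)}
2. drop(a,f)  →  {above(a,e), above(c,a), above(c,e), above(f,e), above(f,f), inpos(a), inpos(e), on(a), on(c), on(e), on(f)}

free(f,e); drop(a,f)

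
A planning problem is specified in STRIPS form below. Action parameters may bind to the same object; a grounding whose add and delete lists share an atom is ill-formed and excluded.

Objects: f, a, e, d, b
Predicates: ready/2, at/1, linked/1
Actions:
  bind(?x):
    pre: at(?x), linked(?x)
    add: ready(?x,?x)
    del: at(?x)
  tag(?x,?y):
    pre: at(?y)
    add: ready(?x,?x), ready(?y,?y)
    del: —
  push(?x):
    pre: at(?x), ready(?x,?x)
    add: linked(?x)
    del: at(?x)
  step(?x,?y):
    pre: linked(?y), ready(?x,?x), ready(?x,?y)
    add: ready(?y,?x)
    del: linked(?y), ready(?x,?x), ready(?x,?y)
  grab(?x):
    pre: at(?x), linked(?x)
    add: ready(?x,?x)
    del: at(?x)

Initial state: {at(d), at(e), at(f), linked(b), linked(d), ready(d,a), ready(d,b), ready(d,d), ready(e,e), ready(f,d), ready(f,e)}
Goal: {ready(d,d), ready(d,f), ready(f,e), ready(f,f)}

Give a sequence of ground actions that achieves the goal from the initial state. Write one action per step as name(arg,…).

1. tag(f,f)  →  {at(d), at(e), at(f), linked(b), linked(d), ready(d,a), ready(d,b), ready(d,d), ready(e,e), ready(f,d), ready(f,e), ready(f,f)}
2. step(f,d)  →  {at(d), at(e), at(f), linked(b), ready(d,a), ready(d,b), ready(d,d), ready(d,f), ready(e,e), ready(f,e)}
3. tag(f,f)  →  {at(d), at(e), at(f), linked(b), ready(d,a), ready(d,b), ready(d,d), ready(d,f), ready(e,e), ready(f,e), ready(f,f)}

tag(f,f); step(f,d); tag(f,f)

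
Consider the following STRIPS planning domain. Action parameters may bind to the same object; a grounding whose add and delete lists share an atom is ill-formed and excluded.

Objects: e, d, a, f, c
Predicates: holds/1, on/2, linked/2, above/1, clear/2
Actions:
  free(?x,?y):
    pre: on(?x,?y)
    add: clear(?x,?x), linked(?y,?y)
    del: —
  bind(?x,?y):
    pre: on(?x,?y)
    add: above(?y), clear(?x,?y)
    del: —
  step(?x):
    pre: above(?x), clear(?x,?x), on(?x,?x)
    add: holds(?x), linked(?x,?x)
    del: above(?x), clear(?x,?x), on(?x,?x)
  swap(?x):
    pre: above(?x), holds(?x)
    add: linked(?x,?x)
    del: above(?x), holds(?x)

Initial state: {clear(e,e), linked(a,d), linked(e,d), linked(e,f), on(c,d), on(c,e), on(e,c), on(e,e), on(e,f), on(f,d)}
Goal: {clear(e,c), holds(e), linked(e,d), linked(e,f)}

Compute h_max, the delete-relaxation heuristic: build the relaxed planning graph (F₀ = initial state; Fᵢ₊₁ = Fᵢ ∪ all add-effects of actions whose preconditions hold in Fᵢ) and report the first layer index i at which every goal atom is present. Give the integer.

F0 = init (10 atoms)
F1 = F0 ∪ {above(c), above(d), above(e), above(f), clear(c,c), clear(c,d), clear(c,e), clear(e,c), clear(e,f), clear(f,d), clear(f,f), linked(c,c), linked(d,d), linked(e,e), linked(f,f)}  (25 atoms)
F2 = F1 ∪ {holds(e)}  (26 atoms)
goal ⊆ F2  ⇒  h_max = 2

2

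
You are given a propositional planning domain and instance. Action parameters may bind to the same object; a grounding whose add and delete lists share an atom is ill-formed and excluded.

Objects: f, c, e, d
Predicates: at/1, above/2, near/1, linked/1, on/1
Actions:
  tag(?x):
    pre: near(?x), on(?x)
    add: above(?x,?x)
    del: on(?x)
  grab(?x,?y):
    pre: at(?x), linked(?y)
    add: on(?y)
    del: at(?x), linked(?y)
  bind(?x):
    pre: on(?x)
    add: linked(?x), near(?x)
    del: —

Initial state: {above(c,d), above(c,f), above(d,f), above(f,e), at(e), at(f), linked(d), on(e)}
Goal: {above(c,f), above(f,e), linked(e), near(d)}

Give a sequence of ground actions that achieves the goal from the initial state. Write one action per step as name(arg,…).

grab(f,d); bind(e); bind(d)

1. grab(f,d)  →  {above(c,d), above(c,f), above(d,f), above(f,e), at(e), on(d), on(e)}
2. bind(e)  →  {above(c,d), above(c,f), above(d,f), above(f,e), at(e), linked(e), near(e), on(d), on(e)}
3. bind(d)  →  {above(c,d), above(c,f), above(d,f), above(f,e), at(e), linked(d), linked(e), near(d), near(e), on(d), on(e)}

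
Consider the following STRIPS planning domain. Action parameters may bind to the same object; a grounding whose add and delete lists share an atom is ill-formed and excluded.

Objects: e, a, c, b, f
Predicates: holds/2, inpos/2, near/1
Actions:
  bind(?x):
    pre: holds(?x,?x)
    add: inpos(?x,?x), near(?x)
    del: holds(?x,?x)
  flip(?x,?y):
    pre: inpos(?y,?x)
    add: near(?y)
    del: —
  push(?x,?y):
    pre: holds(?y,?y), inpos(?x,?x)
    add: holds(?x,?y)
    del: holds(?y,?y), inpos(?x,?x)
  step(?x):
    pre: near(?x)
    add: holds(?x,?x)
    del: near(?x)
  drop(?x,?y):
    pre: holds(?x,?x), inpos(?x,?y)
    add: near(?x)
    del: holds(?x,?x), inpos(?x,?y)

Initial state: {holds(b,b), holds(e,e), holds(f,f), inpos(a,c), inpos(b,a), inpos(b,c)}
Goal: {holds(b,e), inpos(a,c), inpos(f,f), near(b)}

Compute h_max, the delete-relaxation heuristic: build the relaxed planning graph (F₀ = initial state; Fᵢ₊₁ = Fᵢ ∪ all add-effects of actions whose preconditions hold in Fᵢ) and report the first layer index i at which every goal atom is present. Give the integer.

F0 = init (6 atoms)
F1 = F0 ∪ {inpos(b,b), inpos(e,e), inpos(f,f), near(a), near(b), near(e), near(f)}  (13 atoms)
F2 = F1 ∪ {holds(a,a), holds(b,e), holds(b,f), holds(e,b), holds(e,f), holds(f,b), holds(f,e)}  (20 atoms)
goal ⊆ F2  ⇒  h_max = 2

2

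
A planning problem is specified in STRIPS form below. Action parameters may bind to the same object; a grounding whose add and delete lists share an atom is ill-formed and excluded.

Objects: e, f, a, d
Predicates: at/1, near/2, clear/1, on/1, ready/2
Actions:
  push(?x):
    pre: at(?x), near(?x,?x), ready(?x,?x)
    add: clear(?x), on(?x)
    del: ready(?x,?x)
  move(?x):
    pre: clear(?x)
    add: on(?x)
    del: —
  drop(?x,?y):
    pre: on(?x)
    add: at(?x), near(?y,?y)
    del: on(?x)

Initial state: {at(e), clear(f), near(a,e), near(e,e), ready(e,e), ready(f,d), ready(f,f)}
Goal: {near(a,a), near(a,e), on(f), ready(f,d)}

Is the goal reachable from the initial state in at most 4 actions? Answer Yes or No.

1. push(e)  →  {at(e), clear(e), clear(f), near(a,e), near(e,e), on(e), ready(f,d), ready(f,f)}
2. move(f)  →  {at(e), clear(e), clear(f), near(a,e), near(e,e), on(e), on(f), ready(f,d), ready(f,f)}
3. drop(e,a)  →  {at(e), clear(e), clear(f), near(a,a), near(a,e), near(e,e), on(f), ready(f,d), ready(f,f)}
optimal plan length = 3; 3 ≤ 4

Yes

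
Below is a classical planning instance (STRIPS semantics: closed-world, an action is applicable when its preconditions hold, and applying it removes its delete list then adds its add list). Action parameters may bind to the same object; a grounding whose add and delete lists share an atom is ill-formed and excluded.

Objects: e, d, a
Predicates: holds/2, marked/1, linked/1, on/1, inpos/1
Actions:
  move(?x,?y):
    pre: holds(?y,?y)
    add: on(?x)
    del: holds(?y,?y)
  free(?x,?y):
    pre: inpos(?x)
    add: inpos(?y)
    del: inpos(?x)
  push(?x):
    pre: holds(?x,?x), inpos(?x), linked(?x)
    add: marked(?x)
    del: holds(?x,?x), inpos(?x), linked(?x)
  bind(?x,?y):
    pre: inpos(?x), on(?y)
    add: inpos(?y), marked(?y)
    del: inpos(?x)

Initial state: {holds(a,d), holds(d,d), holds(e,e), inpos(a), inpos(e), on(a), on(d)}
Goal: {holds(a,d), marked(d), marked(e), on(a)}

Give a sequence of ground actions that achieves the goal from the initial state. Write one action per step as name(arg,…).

move(e,e); bind(e,d); bind(d,e)

1. move(e,e)  →  {holds(a,d), holds(d,d), inpos(a), inpos(e), on(a), on(d), on(e)}
2. bind(e,d)  →  {holds(a,d), holds(d,d), inpos(a), inpos(d), marked(d), on(a), on(d), on(e)}
3. bind(d,e)  →  {holds(a,d), holds(d,d), inpos(a), inpos(e), marked(d), marked(e), on(a), on(d), on(e)}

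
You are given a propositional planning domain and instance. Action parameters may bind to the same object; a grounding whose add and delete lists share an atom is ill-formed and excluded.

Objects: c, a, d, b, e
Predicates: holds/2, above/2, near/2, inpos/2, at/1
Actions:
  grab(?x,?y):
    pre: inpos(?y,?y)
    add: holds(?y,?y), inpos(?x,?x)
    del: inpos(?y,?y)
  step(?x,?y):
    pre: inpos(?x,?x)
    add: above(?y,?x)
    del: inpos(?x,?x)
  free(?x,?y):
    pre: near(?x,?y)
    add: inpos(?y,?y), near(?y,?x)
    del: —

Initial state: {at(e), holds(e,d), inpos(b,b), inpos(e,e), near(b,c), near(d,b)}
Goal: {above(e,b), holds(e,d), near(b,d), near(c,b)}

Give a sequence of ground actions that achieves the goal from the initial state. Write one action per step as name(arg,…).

1. step(b,e)  →  {above(e,b), at(e), holds(e,d), inpos(e,e), near(b,c), near(d,b)}
2. free(d,b)  →  {above(e,b), at(e), holds(e,d), inpos(b,b), inpos(e,e), near(b,c), near(b,d), near(d,b)}
3. free(b,c)  →  {above(e,b), at(e), holds(e,d), inpos(b,b), inpos(c,c), inpos(e,e), near(b,c), near(b,d), near(c,b), near(d,b)}

step(b,e); free(d,b); free(b,c)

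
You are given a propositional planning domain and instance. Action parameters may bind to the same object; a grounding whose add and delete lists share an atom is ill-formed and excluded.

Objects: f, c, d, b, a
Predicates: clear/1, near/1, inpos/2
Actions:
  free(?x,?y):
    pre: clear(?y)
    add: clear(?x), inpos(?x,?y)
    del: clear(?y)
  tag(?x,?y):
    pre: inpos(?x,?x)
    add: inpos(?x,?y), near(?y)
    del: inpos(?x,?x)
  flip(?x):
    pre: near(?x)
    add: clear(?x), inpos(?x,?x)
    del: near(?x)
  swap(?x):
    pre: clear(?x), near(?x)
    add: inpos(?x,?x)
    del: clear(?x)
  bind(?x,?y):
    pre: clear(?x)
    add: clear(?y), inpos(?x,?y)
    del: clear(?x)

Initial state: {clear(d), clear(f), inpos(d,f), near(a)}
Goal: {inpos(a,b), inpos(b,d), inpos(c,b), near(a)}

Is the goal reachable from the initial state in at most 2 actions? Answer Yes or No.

No

1. free(c,f)  →  {clear(c), clear(d), inpos(c,f), inpos(d,f), near(a)}
2. free(b,d)  →  {clear(b), clear(c), inpos(b,d), inpos(c,f), inpos(d,f), near(a)}
3. free(a,b)  →  {clear(a), clear(c), inpos(a,b), inpos(b,d), inpos(c,f), inpos(d,f), near(a)}
4. bind(c,b)  →  {clear(a), clear(b), inpos(a,b), inpos(b,d), inpos(c,b), inpos(c,f), inpos(d,f), near(a)}
optimal plan length = 4; 4 > 2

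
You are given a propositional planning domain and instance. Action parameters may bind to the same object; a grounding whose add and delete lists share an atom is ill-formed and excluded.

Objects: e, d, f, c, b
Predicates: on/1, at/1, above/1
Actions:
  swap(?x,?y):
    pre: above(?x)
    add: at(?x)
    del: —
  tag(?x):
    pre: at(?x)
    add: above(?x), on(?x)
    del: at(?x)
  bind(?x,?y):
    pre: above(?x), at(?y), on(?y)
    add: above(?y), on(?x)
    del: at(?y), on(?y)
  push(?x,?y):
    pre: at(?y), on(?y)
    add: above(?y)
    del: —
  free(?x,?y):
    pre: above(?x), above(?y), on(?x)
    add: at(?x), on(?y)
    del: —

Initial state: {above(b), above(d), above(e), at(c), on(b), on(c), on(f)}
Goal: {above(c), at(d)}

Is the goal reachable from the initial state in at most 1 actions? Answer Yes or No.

No

1. swap(d,e)  →  {above(b), above(d), above(e), at(c), at(d), on(b), on(c), on(f)}
2. tag(c)  →  {above(b), above(c), above(d), above(e), at(d), on(b), on(c), on(f)}
optimal plan length = 2; 2 > 1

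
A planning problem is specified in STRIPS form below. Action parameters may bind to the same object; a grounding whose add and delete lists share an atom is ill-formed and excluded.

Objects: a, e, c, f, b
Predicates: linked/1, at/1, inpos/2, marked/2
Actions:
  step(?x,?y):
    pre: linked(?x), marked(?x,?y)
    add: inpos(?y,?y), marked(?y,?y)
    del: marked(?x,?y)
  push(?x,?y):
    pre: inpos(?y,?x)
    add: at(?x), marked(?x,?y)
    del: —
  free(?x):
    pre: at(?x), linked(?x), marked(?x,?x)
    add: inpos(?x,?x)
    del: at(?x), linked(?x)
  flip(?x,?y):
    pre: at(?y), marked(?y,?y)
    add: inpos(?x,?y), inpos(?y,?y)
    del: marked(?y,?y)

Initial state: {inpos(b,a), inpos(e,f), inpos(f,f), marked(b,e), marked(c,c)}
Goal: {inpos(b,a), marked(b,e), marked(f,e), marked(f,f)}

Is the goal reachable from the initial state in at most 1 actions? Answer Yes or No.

No

1. push(f,e)  →  {at(f), inpos(b,a), inpos(e,f), inpos(f,f), marked(b,e), marked(c,c), marked(f,e)}
2. push(f,f)  →  {at(f), inpos(b,a), inpos(e,f), inpos(f,f), marked(b,e), marked(c,c), marked(f,e), marked(f,f)}
optimal plan length = 2; 2 > 1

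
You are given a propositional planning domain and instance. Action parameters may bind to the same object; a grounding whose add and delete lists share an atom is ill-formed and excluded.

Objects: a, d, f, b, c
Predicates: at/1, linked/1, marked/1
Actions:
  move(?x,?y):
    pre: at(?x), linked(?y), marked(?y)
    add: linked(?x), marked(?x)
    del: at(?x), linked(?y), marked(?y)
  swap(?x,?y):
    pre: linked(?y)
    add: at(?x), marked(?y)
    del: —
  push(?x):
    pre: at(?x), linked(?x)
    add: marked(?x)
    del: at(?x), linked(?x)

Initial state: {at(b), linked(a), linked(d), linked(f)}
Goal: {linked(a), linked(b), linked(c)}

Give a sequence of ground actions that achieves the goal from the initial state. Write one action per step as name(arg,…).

1. swap(a,d)  →  {at(a), at(b), linked(a), linked(d), linked(f), marked(d)}
2. move(b,d)  →  {at(a), linked(a), linked(b), linked(f), marked(b)}
3. swap(c,f)  →  {at(a), at(c), linked(a), linked(b), linked(f), marked(b), marked(f)}
4. move(c,f)  →  {at(a), linked(a), linked(b), linked(c), marked(b), marked(c)}

swap(a,d); move(b,d); swap(c,f); move(c,f)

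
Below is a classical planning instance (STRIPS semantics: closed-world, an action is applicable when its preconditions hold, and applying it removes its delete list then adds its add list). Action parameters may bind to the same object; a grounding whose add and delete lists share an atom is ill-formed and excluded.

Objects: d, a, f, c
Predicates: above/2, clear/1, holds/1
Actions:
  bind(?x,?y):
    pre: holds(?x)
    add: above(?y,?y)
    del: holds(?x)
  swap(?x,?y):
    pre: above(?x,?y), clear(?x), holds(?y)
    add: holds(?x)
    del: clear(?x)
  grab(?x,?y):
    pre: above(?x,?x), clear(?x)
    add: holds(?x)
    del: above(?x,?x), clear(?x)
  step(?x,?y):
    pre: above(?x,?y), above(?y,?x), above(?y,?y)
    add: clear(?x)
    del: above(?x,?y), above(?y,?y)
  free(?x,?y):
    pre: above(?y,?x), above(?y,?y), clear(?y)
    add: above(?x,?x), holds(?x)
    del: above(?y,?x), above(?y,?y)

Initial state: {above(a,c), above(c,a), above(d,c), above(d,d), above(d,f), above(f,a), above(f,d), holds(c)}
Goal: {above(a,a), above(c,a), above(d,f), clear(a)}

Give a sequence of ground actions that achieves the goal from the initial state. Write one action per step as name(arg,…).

bind(c,f); step(f,d); free(a,f); bind(a,c); step(a,c)

1. bind(c,f)  →  {above(a,c), above(c,a), above(d,c), above(d,d), above(d,f), above(f,a), above(f,d), above(f,f)}
2. step(f,d)  →  {above(a,c), above(c,a), above(d,c), above(d,f), above(f,a), above(f,f), clear(f)}
3. free(a,f)  →  {above(a,a), above(a,c), above(c,a), above(d,c), above(d,f), clear(f), holds(a)}
4. bind(a,c)  →  {above(a,a), above(a,c), above(c,a), above(c,c), above(d,c), above(d,f), clear(f)}
5. step(a,c)  →  {above(a,a), above(c,a), above(d,c), above(d,f), clear(a), clear(f)}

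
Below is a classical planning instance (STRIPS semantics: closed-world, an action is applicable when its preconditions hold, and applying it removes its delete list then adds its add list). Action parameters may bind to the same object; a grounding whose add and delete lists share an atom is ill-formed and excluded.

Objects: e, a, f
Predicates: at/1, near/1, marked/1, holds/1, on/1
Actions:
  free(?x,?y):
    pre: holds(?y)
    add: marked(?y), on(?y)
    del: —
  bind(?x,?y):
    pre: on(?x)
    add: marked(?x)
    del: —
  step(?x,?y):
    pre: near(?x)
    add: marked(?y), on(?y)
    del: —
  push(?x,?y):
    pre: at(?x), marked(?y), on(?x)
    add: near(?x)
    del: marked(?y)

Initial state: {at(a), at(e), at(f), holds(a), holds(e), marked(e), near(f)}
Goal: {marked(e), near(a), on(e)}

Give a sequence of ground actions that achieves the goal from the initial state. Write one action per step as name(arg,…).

free(e,e); free(e,a); push(a,a)

1. free(e,e)  →  {at(a), at(e), at(f), holds(a), holds(e), marked(e), near(f), on(e)}
2. free(e,a)  →  {at(a), at(e), at(f), holds(a), holds(e), marked(a), marked(e), near(f), on(a), on(e)}
3. push(a,a)  →  {at(a), at(e), at(f), holds(a), holds(e), marked(e), near(a), near(f), on(a), on(e)}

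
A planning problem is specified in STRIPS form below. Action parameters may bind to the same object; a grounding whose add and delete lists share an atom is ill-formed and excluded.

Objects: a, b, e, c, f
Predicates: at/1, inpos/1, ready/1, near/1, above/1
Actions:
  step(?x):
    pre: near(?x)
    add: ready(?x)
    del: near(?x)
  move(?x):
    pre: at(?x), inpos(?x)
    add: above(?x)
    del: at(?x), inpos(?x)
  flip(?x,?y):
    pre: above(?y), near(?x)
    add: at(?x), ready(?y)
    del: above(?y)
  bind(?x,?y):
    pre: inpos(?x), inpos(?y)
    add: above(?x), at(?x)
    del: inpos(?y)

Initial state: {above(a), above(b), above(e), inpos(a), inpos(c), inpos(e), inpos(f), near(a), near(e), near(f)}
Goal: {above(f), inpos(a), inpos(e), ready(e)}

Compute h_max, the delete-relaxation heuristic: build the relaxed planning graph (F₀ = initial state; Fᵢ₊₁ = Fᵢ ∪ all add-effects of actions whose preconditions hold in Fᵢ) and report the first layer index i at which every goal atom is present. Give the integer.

1

F0 = init (10 atoms)
F1 = F0 ∪ {above(c), above(f), at(a), at(c), at(e), at(f), ready(a), ready(b), ready(e), ready(f)}  (20 atoms)
goal ⊆ F1  ⇒  h_max = 1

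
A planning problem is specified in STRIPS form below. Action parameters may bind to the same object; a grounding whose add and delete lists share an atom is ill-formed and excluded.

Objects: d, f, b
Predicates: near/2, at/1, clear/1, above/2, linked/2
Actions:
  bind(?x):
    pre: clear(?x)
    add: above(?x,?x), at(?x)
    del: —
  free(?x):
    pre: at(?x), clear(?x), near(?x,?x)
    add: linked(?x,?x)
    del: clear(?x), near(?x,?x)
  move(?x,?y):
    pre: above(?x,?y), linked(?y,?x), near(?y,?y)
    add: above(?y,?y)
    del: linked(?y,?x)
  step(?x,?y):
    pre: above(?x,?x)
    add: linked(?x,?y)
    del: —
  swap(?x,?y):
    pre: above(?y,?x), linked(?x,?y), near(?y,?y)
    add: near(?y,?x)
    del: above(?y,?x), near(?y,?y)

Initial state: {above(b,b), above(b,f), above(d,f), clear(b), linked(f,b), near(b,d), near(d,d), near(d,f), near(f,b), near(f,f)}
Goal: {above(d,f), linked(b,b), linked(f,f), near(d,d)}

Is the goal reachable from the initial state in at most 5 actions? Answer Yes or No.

1. move(b,f)  →  {above(b,b), above(b,f), above(d,f), above(f,f), clear(b), near(b,d), near(d,d), near(d,f), near(f,b), near(f,f)}
2. step(f,f)  →  {above(b,b), above(b,f), above(d,f), above(f,f), clear(b), linked(f,f), near(b,d), near(d,d), near(d,f), near(f,b), near(f,f)}
3. step(b,b)  →  {above(b,b), above(b,f), above(d,f), above(f,f), clear(b), linked(b,b), linked(f,f), near(b,d), near(d,d), near(d,f), near(f,b), near(f,f)}
optimal plan length = 3; 3 ≤ 5

Yes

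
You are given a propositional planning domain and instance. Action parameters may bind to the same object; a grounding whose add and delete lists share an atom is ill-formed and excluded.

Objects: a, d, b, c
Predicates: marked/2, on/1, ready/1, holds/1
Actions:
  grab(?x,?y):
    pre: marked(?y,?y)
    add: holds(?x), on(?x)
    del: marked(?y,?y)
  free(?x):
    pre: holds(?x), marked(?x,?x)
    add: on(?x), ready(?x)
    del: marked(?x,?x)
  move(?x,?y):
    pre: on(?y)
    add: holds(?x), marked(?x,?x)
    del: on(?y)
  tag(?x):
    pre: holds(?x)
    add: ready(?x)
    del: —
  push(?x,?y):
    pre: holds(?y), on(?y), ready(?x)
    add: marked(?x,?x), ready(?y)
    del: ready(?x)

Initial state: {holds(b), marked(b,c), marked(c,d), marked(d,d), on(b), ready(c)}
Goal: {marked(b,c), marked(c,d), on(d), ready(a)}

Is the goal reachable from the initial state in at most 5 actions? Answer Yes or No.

1. grab(a,d)  →  {holds(a), holds(b), marked(b,c), marked(c,d), on(a), on(b), ready(c)}
2. push(c,a)  →  {holds(a), holds(b), marked(b,c), marked(c,c), marked(c,d), on(a), on(b), ready(a)}
3. grab(d,c)  →  {holds(a), holds(b), holds(d), marked(b,c), marked(c,d), on(a), on(b), on(d), ready(a)}
optimal plan length = 3; 3 ≤ 5

Yes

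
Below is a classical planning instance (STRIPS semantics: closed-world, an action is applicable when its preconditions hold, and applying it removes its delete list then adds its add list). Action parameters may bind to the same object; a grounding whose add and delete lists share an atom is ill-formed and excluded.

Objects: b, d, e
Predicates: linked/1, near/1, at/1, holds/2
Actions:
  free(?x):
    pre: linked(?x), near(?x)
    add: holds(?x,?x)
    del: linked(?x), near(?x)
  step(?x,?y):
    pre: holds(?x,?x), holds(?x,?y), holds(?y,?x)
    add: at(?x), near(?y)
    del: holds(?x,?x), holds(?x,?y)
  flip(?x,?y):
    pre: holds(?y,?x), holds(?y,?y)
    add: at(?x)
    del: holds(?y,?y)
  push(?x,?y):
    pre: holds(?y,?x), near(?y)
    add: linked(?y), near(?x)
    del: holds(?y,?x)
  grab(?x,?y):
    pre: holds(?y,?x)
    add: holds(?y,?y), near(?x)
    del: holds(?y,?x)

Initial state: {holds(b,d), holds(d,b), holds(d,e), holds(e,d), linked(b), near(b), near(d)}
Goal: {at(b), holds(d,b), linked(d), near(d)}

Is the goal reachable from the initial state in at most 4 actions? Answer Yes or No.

1. free(b)  →  {holds(b,b), holds(b,d), holds(d,b), holds(d,e), holds(e,d), near(d)}
2. step(b,b)  →  {at(b), holds(b,d), holds(d,b), holds(d,e), holds(e,d), near(b), near(d)}
3. push(e,d)  →  {at(b), holds(b,d), holds(d,b), holds(e,d), linked(d), near(b), near(d), near(e)}
optimal plan length = 3; 3 ≤ 4

Yes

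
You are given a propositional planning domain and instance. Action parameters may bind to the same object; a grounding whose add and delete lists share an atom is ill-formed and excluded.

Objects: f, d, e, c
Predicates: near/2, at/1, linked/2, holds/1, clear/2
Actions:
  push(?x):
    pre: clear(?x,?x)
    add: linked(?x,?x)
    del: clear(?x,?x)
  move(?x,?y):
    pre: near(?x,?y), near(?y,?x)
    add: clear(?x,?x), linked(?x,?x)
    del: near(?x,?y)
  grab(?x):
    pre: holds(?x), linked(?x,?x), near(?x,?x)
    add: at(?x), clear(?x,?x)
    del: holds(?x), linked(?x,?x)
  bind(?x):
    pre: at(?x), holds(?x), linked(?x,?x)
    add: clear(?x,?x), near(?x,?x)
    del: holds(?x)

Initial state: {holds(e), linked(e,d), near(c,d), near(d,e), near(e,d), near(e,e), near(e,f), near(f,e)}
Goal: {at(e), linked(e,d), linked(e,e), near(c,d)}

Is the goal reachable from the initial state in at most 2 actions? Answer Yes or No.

No

1. move(e,f)  →  {clear(e,e), holds(e), linked(e,d), linked(e,e), near(c,d), near(d,e), near(e,d), near(e,e), near(f,e)}
2. grab(e)  →  {at(e), clear(e,e), linked(e,d), near(c,d), near(d,e), near(e,d), near(e,e), near(f,e)}
3. push(e)  →  {at(e), linked(e,d), linked(e,e), near(c,d), near(d,e), near(e,d), near(e,e), near(f,e)}
optimal plan length = 3; 3 > 2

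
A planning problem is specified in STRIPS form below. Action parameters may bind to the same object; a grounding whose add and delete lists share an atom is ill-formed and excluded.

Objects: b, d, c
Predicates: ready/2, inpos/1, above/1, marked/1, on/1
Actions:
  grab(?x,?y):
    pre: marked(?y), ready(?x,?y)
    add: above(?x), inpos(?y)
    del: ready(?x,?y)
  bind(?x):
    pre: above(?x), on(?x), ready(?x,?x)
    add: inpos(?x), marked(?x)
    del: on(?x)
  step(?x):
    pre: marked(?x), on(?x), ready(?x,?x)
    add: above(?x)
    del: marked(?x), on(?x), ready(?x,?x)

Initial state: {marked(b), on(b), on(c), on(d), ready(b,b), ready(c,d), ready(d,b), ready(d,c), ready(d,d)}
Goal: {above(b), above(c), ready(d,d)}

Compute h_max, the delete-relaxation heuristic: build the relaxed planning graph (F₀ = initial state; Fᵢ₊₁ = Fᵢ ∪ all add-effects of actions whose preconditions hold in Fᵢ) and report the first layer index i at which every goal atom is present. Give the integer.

3

F0 = init (9 atoms)
F1 = F0 ∪ {above(b), above(d), inpos(b)}  (12 atoms)
F2 = F1 ∪ {inpos(d), marked(d)}  (14 atoms)
F3 = F2 ∪ {above(c)}  (15 atoms)
goal ⊆ F3  ⇒  h_max = 3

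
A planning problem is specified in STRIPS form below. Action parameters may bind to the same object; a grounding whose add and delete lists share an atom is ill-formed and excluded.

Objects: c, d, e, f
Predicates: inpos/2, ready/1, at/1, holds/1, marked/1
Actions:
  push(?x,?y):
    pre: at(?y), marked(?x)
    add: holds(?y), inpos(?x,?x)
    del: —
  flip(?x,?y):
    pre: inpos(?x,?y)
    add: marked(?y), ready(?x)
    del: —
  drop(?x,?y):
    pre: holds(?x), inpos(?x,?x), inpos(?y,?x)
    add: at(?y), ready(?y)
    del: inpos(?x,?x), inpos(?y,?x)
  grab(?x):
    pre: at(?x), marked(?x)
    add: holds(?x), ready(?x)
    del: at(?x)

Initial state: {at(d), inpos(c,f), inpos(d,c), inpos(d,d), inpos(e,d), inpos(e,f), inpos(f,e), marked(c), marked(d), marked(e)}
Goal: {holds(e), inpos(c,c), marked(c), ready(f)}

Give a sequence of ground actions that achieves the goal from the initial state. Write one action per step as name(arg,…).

1. push(c,d)  →  {at(d), holds(d), inpos(c,c), inpos(c,f), inpos(d,c), inpos(d,d), inpos(e,d), inpos(e,f), inpos(f,e), marked(c), marked(d), marked(e)}
2. flip(f,e)  →  {at(d), holds(d), inpos(c,c), inpos(c,f), inpos(d,c), inpos(d,d), inpos(e,d), inpos(e,f), inpos(f,e), marked(c), marked(d), marked(e), ready(f)}
3. drop(d,e)  →  {at(d), at(e), holds(d), inpos(c,c), inpos(c,f), inpos(d,c), inpos(e,f), inpos(f,e), marked(c), marked(d), marked(e), ready(e), ready(f)}
4. push(c,e)  →  {at(d), at(e), holds(d), holds(e), inpos(c,c), inpos(c,f), inpos(d,c), inpos(e,f), inpos(f,e), marked(c), marked(d), marked(e), ready(e), ready(f)}

push(c,d); flip(f,e); drop(d,e); push(c,e)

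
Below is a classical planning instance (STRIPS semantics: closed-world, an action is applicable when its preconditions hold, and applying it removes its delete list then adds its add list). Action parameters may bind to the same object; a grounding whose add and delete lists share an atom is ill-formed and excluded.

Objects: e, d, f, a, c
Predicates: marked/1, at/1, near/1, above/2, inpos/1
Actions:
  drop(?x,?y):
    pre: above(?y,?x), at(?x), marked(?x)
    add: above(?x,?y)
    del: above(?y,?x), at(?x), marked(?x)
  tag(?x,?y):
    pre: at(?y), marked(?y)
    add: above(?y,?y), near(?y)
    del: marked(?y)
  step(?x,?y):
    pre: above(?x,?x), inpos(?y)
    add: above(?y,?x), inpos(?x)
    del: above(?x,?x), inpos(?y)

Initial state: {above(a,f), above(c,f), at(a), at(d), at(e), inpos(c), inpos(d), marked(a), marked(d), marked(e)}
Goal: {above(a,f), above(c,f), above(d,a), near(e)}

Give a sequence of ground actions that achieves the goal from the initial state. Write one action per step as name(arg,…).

1. tag(e,e)  →  {above(a,f), above(c,f), above(e,e), at(a), at(d), at(e), inpos(c), inpos(d), marked(a), marked(d), near(e)}
2. tag(e,a)  →  {above(a,a), above(a,f), above(c,f), above(e,e), at(a), at(d), at(e), inpos(c), inpos(d), marked(d), near(a), near(e)}
3. step(a,d)  →  {above(a,f), above(c,f), above(d,a), above(e,e), at(a), at(d), at(e), inpos(a), inpos(c), marked(d), near(a), near(e)}

tag(e,e); tag(e,a); step(a,d)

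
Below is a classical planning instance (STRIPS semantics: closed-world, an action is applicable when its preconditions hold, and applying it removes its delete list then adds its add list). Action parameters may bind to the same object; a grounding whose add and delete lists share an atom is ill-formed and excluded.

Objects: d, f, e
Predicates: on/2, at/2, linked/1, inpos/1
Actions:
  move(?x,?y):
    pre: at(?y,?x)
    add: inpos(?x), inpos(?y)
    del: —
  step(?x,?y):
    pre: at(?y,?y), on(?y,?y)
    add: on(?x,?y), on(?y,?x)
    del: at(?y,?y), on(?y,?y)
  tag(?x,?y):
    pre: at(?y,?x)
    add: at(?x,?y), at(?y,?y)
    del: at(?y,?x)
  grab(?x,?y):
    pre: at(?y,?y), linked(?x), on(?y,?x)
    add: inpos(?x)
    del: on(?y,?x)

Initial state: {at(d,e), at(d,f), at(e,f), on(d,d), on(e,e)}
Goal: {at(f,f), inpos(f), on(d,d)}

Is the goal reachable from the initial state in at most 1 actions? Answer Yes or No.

No

1. move(f,d)  →  {at(d,e), at(d,f), at(e,f), inpos(d), inpos(f), on(d,d), on(e,e)}
2. tag(f,d)  →  {at(d,d), at(d,e), at(e,f), at(f,d), inpos(d), inpos(f), on(d,d), on(e,e)}
3. tag(d,f)  →  {at(d,d), at(d,e), at(d,f), at(e,f), at(f,f), inpos(d), inpos(f), on(d,d), on(e,e)}
optimal plan length = 3; 3 > 1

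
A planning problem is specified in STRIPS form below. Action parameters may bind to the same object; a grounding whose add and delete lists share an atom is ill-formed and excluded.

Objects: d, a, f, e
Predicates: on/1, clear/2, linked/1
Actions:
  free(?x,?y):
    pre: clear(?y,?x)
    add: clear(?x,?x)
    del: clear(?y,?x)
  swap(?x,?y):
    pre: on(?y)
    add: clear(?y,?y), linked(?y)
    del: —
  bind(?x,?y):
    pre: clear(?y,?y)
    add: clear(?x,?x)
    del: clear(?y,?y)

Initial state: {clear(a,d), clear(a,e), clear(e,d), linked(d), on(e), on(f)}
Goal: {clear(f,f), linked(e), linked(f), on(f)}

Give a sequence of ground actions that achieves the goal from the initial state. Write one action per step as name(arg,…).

1. swap(d,f)  →  {clear(a,d), clear(a,e), clear(e,d), clear(f,f), linked(d), linked(f), on(e), on(f)}
2. swap(d,e)  →  {clear(a,d), clear(a,e), clear(e,d), clear(e,e), clear(f,f), linked(d), linked(e), linked(f), on(e), on(f)}

swap(d,f); swap(d,e)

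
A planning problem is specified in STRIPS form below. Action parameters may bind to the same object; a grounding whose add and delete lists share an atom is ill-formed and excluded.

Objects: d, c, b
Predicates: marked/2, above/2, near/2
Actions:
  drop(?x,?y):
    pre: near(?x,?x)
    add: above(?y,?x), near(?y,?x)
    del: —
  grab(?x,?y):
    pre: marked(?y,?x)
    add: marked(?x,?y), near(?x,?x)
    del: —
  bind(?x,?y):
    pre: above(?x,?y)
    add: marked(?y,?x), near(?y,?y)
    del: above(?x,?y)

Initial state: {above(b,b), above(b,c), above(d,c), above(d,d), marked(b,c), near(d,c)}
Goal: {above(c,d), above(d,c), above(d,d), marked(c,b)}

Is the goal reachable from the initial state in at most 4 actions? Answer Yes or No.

1. grab(c,b)  →  {above(b,b), above(b,c), above(d,c), above(d,d), marked(b,c), marked(c,b), near(c,c), near(d,c)}
2. bind(d,d)  →  {above(b,b), above(b,c), above(d,c), marked(b,c), marked(c,b), marked(d,d), near(c,c), near(d,c), near(d,d)}
3. drop(d,d)  →  {above(b,b), above(b,c), above(d,c), above(d,d), marked(b,c), marked(c,b), marked(d,d), near(c,c), near(d,c), near(d,d)}
4. drop(d,c)  →  {above(b,b), above(b,c), above(c,d), above(d,c), above(d,d), marked(b,c), marked(c,b), marked(d,d), near(c,c), near(c,d), near(d,c), near(d,d)}
optimal plan length = 4; 4 ≤ 4

Yes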